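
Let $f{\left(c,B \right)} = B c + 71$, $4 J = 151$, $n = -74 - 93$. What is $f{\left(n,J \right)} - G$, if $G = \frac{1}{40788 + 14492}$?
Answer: $- \frac{344574061}{55280} \approx -6233.3$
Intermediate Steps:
$n = -167$
$J = \frac{151}{4}$ ($J = \frac{1}{4} \cdot 151 = \frac{151}{4} \approx 37.75$)
$f{\left(c,B \right)} = 71 + B c$
$G = \frac{1}{55280} \approx 1.809 \cdot 10^{-5}$
$f{\left(n,J \right)} - G = \left(71 + \frac{151}{4} \left(-167\right)\right) - \frac{1}{55280} = \left(71 - \frac{25217}{4}\right) - \frac{1}{55280} = - \frac{24933}{4} - \frac{1}{55280} = - \frac{344574061}{55280}$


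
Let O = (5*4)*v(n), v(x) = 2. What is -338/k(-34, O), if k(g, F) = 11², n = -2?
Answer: -338/121 ≈ -2.7934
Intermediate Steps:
O = 40 (O = (5*4)*2 = 20*2 = 40)
k(g, F) = 121
-338/k(-34, O) = -338/121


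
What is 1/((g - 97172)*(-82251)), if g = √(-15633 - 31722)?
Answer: 97172/776650538677689 + I*√47355/776650538677689 ≈ 1.2512e-10 + 2.8019e-13*I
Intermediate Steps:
g = I*√47355 (g = √(-47355) = I*√47355 ≈ 217.61*I)
1/((g - 97172)*(-82251)) = 1/(I*√47355 - 97172*(-82251)) = -1/82251/(-97172 + I*√47355) = -1/(82251*(-97172 + I*√47355))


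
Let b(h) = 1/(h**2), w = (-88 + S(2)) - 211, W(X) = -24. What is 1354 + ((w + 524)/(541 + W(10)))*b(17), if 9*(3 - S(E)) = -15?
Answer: 606916295/448239 ≈ 1354.0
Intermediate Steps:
S(E) = 14/3 (S(E) = 3 - 1/9*(-15) = 3 + 5/3 = 14/3)
w = -883/3 (w = (-88 + 14/3) - 211 = -250/3 - 211 = -883/3 ≈ -294.33)
b(h) = h**(-2)
1354 + ((w + 524)/(541 + W(10)))*b(17) = 1354 + ((-883/3 + 524)/(541 - 24))/17**2 = 1354 + ((689/3)/517)*(1/289) = 1354 + ((689/3)*(1/517))*(1/289) = 1354 + (689/1551)*(1/289) = 1354 + 689/448239 = 606916295/448239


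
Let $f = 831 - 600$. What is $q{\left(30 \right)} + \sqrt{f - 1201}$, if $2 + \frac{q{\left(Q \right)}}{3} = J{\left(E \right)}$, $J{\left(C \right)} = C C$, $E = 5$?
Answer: $69 + i \sqrt{970} \approx 69.0 + 31.145 i$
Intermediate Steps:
$J{\left(C \right)} = C^{2}$
$q{\left(Q \right)} = 69$ ($q{\left(Q \right)} = -6 + 3 \cdot 5^{2} = -6 + 3 \cdot 25 = -6 + 75 = 69$)
$f = 231$ ($f = 831 - 600 = 231$)
$q{\left(30 \right)} + \sqrt{f - 1201} = 69 + \sqrt{231 - 1201} = 69 + \sqrt{-970} = 69 + i \sqrt{970}$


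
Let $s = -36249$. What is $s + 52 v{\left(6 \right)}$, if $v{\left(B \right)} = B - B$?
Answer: $-36249$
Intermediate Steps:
$v{\left(B \right)} = 0$
$s + 52 v{\left(6 \right)} = -36249 + 52 \cdot 0 = -36249 + 0 = -36249$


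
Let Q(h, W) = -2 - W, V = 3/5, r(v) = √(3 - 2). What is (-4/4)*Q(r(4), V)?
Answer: 13/5 ≈ 2.6000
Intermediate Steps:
r(v) = 1 (r(v) = √1 = 1)
V = ⅗ (V = 3*(⅕) = ⅗ ≈ 0.60000)
(-4/4)*Q(r(4), V) = (-4/4)*(-2 - 1*⅗) = (-4*¼)*(-2 - ⅗) = -1*(-13/5) = 13/5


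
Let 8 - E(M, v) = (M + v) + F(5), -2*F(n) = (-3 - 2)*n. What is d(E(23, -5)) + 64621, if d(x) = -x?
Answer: 129287/2 ≈ 64644.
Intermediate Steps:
F(n) = 5*n/2 (F(n) = -(-3 - 2)*n/2 = -(-5)*n/2 = 5*n/2)
E(M, v) = -9/2 - M - v (E(M, v) = 8 - ((M + v) + (5/2)*5) = 8 - ((M + v) + 25/2) = 8 - (25/2 + M + v) = 8 + (-25/2 - M - v) = -9/2 - M - v)
d(E(23, -5)) + 64621 = -(-9/2 - 1*23 - 1*(-5)) + 64621 = -(-9/2 - 23 + 5) + 64621 = -1*(-45/2) + 64621 = 45/2 + 64621 = 129287/2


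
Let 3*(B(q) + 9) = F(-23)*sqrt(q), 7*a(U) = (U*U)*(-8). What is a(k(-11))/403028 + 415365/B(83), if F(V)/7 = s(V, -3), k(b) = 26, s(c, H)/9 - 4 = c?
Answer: 290971542479/1035504475222 - 18414515*sqrt(83)/1468178 ≈ -113.99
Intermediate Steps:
s(c, H) = 36 + 9*c
F(V) = 252 + 63*V (F(V) = 7*(36 + 9*V) = 252 + 63*V)
a(U) = -8*U**2/7 (a(U) = ((U*U)*(-8))/7 = (U**2*(-8))/7 = (-8*U**2)/7 = -8*U**2/7)
B(q) = -9 - 399*sqrt(q) (B(q) = -9 + ((252 + 63*(-23))*sqrt(q))/3 = -9 + ((252 - 1449)*sqrt(q))/3 = -9 + (-1197*sqrt(q))/3 = -9 - 399*sqrt(q))
a(k(-11))/403028 + 415365/B(83) = -8/7*26**2/403028 + 415365/(-9 - 399*sqrt(83)) = -8/7*676*(1/403028) + 415365/(-9 - 399*sqrt(83)) = -5408/7*1/403028 + 415365/(-9 - 399*sqrt(83)) = -1352/705299 + 415365/(-9 - 399*sqrt(83))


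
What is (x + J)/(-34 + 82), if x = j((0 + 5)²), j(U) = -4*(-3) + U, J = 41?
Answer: 13/8 ≈ 1.6250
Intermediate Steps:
j(U) = 12 + U
x = 37 (x = 12 + (0 + 5)² = 12 + 5² = 12 + 25 = 37)
(x + J)/(-34 + 82) = (37 + 41)/(-34 + 82) = 78/48 = 78*(1/48) = 13/8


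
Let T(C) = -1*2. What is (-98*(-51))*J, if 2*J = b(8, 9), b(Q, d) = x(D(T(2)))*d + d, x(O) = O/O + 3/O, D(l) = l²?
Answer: 247401/4 ≈ 61850.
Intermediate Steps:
T(C) = -2
x(O) = 1 + 3/O
b(Q, d) = 11*d/4 (b(Q, d) = ((3 + (-2)²)/((-2)²))*d + d = ((3 + 4)/4)*d + d = ((¼)*7)*d + d = 7*d/4 + d = 11*d/4)
J = 99/8 (J = ((11/4)*9)/2 = (½)*(99/4) = 99/8 ≈ 12.375)
(-98*(-51))*J = -98*(-51)*(99/8) = 4998*(99/8) = 247401/4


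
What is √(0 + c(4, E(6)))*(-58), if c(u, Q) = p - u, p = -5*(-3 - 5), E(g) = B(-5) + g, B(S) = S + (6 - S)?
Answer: -348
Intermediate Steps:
B(S) = 6
E(g) = 6 + g
p = 40 (p = -5*(-8) = 40)
c(u, Q) = 40 - u
√(0 + c(4, E(6)))*(-58) = √(0 + (40 - 1*4))*(-58) = √(0 + (40 - 4))*(-58) = √(0 + 36)*(-58) = √36*(-58) = 6*(-58) = -348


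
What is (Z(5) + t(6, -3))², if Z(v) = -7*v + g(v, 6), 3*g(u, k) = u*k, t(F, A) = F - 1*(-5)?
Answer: 196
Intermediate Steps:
t(F, A) = 5 + F (t(F, A) = F + 5 = 5 + F)
g(u, k) = k*u/3 (g(u, k) = (u*k)/3 = (k*u)/3 = k*u/3)
Z(v) = -5*v (Z(v) = -7*v + (⅓)*6*v = -7*v + 2*v = -5*v)
(Z(5) + t(6, -3))² = (-5*5 + (5 + 6))² = (-25 + 11)² = (-14)² = 196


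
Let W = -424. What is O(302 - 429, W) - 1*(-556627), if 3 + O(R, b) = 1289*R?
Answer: 392921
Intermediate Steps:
O(R, b) = -3 + 1289*R
O(302 - 429, W) - 1*(-556627) = (-3 + 1289*(302 - 429)) - 1*(-556627) = (-3 + 1289*(-127)) + 556627 = (-3 - 163703) + 556627 = -163706 + 556627 = 392921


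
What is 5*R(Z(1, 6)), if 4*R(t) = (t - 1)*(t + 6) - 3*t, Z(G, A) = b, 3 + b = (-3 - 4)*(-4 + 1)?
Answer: 885/2 ≈ 442.50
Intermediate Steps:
b = 18 (b = -3 + (-3 - 4)*(-4 + 1) = -3 - 7*(-3) = -3 + 21 = 18)
Z(G, A) = 18
R(t) = -3*t/4 + (-1 + t)*(6 + t)/4 (R(t) = ((t - 1)*(t + 6) - 3*t)/4 = ((-1 + t)*(6 + t) - 3*t)/4 = (-3*t + (-1 + t)*(6 + t))/4 = -3*t/4 + (-1 + t)*(6 + t)/4)
5*R(Z(1, 6)) = 5*(-3/2 + (½)*18 + (¼)*18²) = 5*(-3/2 + 9 + (¼)*324) = 5*(-3/2 + 9 + 81) = 5*(177/2) = 885/2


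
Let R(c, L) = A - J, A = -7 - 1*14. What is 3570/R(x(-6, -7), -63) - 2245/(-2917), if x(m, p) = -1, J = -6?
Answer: -692001/2917 ≈ -237.23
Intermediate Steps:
A = -21 (A = -7 - 14 = -21)
R(c, L) = -15 (R(c, L) = -21 - 1*(-6) = -21 + 6 = -15)
3570/R(x(-6, -7), -63) - 2245/(-2917) = 3570/(-15) - 2245/(-2917) = 3570*(-1/15) - 2245*(-1/2917) = -238 + 2245/2917 = -692001/2917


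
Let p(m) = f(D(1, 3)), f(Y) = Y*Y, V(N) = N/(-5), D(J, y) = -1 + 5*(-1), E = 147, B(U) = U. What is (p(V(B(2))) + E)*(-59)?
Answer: -10797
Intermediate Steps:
D(J, y) = -6 (D(J, y) = -1 - 5 = -6)
V(N) = -N/5 (V(N) = N*(-⅕) = -N/5)
f(Y) = Y²
p(m) = 36 (p(m) = (-6)² = 36)
(p(V(B(2))) + E)*(-59) = (36 + 147)*(-59) = 183*(-59) = -10797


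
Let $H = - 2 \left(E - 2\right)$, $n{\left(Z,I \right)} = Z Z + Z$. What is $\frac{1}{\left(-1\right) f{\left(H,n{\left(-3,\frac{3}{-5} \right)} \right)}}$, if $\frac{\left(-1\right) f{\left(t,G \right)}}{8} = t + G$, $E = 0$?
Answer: $\frac{1}{80} \approx 0.0125$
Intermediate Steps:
$n{\left(Z,I \right)} = Z + Z^{2}$ ($n{\left(Z,I \right)} = Z^{2} + Z = Z + Z^{2}$)
$H = 4$ ($H = - 2 \left(0 - 2\right) = \left(-2\right) \left(-2\right) = 4$)
$f{\left(t,G \right)} = - 8 G - 8 t$ ($f{\left(t,G \right)} = - 8 \left(t + G\right) = - 8 \left(G + t\right) = - 8 G - 8 t$)
$\frac{1}{\left(-1\right) f{\left(H,n{\left(-3,\frac{3}{-5} \right)} \right)}} = \frac{1}{\left(-1\right) \left(- 8 \left(- 3 \left(1 - 3\right)\right) - 32\right)} = \frac{1}{\left(-1\right) \left(- 8 \left(\left(-3\right) \left(-2\right)\right) - 32\right)} = \frac{1}{\left(-1\right) \left(\left(-8\right) 6 - 32\right)} = \frac{1}{\left(-1\right) \left(-48 - 32\right)} = \frac{1}{\left(-1\right) \left(-80\right)} = \frac{1}{80}$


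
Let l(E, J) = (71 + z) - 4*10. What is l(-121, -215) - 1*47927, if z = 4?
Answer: -47892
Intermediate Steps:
l(E, J) = 35 (l(E, J) = (71 + 4) - 4*10 = 75 - 40 = 35)
l(-121, -215) - 1*47927 = 35 - 1*47927 = 35 - 47927 = -47892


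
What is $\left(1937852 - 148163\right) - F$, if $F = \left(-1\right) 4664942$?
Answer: $6454631$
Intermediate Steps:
$F = -4664942$
$\left(1937852 - 148163\right) - F = \left(1937852 - 148163\right) - -4664942 = 1789689 + 4664942 = 6454631$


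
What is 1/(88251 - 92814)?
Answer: -1/4563 ≈ -0.00021915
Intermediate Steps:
1/(88251 - 92814) = 1/(-4563) = -1/4563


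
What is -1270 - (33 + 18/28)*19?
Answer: -26729/14 ≈ -1909.2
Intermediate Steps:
-1270 - (33 + 18/28)*19 = -1270 - (33 + 18*(1/28))*19 = -1270 - (33 + 9/14)*19 = -1270 - 471*19/14 = -1270 - 1*8949/14 = -1270 - 8949/14 = -26729/14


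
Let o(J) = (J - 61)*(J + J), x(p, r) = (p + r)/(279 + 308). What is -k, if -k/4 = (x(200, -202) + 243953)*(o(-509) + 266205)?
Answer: 484856536816740/587 ≈ 8.2599e+11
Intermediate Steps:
x(p, r) = p/587 + r/587 (x(p, r) = (p + r)/587 = (p + r)*(1/587) = p/587 + r/587)
o(J) = 2*J*(-61 + J) (o(J) = (-61 + J)*(2*J) = 2*J*(-61 + J))
k = -484856536816740/587 (k = -4*(((1/587)*200 + (1/587)*(-202)) + 243953)*(2*(-509)*(-61 - 509) + 266205) = -4*((200/587 - 202/587) + 243953)*(2*(-509)*(-570) + 266205) = -4*(-2/587 + 243953)*(580260 + 266205) = -572801636*846465/587 = -4*121214134204185/587 = -484856536816740/587 ≈ -8.2599e+11)
-k = -1*(-484856536816740/587) = 484856536816740/587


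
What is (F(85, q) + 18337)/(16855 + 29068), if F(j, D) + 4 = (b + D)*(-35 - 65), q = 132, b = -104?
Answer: 15533/45923 ≈ 0.33824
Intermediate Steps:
F(j, D) = 10396 - 100*D (F(j, D) = -4 + (-104 + D)*(-35 - 65) = -4 + (-104 + D)*(-100) = -4 + (10400 - 100*D) = 10396 - 100*D)
(F(85, q) + 18337)/(16855 + 29068) = ((10396 - 100*132) + 18337)/(16855 + 29068) = ((10396 - 13200) + 18337)/45923 = (-2804 + 18337)*(1/45923) = 15533*(1/45923) = 15533/45923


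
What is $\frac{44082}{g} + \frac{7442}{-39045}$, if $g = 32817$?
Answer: $\frac{492319192}{427113255} \approx 1.1527$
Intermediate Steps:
$\frac{44082}{g} + \frac{7442}{-39045} = \frac{44082}{32817} + \frac{7442}{-39045} = 44082 \cdot \frac{1}{32817} + 7442 \left(- \frac{1}{39045}\right) = \frac{14694}{10939} - \frac{7442}{39045} = \frac{492319192}{427113255}$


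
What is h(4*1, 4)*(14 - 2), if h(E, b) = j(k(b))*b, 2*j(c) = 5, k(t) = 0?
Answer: 120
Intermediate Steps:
j(c) = 5/2 (j(c) = (½)*5 = 5/2)
h(E, b) = 5*b/2
h(4*1, 4)*(14 - 2) = ((5/2)*4)*(14 - 2) = 10*12 = 120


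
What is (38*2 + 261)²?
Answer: 113569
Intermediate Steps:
(38*2 + 261)² = (76 + 261)² = 337² = 113569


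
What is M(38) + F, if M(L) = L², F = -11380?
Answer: -9936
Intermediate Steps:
M(38) + F = 38² - 11380 = 1444 - 11380 = -9936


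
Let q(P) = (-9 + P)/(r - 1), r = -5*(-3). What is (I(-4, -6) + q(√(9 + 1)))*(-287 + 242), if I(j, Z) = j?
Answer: 2925/14 - 45*√10/14 ≈ 198.76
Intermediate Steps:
r = 15
q(P) = -9/14 + P/14 (q(P) = (-9 + P)/(15 - 1) = (-9 + P)/14 = (-9 + P)*(1/14) = -9/14 + P/14)
(I(-4, -6) + q(√(9 + 1)))*(-287 + 242) = (-4 + (-9/14 + √(9 + 1)/14))*(-287 + 242) = (-4 + (-9/14 + √10/14))*(-45) = (-65/14 + √10/14)*(-45) = 2925/14 - 45*√10/14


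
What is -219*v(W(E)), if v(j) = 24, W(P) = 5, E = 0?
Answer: -5256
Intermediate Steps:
-219*v(W(E)) = -219*24 = -5256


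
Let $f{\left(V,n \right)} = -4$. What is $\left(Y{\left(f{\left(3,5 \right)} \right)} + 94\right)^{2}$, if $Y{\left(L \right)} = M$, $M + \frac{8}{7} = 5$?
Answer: $\frac{469225}{49} \approx 9576.0$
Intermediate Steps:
$M = \frac{27}{7}$ ($M = - \frac{8}{7} + 5 = \frac{27}{7} \approx 3.8571$)
$Y{\left(L \right)} = \frac{27}{7}$
$\left(Y{\left(f{\left(3,5 \right)} \right)} + 94\right)^{2} = \left(\frac{27}{7} + 94\right)^{2} = \left(\frac{685}{7}\right)^{2} = \frac{469225}{49}$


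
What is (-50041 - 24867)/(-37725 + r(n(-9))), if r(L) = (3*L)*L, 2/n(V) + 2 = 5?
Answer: 224724/113171 ≈ 1.9857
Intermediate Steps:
n(V) = 2/3 (n(V) = 2/(-2 + 5) = 2/3)
r(L) = 3*L**2
(-50041 - 24867)/(-37725 + r(n(-9))) = (-50041 - 24867)/(-37725 + 3*(2/3)**2) = -74908/(-37725 + 3*(4/9)) = -74908/(-37725 + 4/3) = -74908/(-113171/3) = -74908*(-3/113171) = 224724/113171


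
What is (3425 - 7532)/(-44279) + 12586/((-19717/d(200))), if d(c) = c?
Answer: -111378121081/873049043 ≈ -127.57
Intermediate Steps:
(3425 - 7532)/(-44279) + 12586/((-19717/d(200))) = (3425 - 7532)/(-44279) + 12586/((-19717/200)) = -4107*(-1/44279) + 12586/((-19717*1/200)) = 4107/44279 + 12586/(-19717/200) = 4107/44279 + 12586*(-200/19717) = 4107/44279 - 2517200/19717 = -111378121081/873049043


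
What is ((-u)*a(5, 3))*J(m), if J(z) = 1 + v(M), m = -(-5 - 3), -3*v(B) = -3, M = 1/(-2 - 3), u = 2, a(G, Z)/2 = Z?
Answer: -24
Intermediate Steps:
a(G, Z) = 2*Z
M = -1/5 (M = 1/(-5) = -1/5 ≈ -0.20000)
v(B) = 1 (v(B) = -1/3*(-3) = 1)
m = 8 (m = -1*(-8) = 8)
J(z) = 2 (J(z) = 1 + 1 = 2)
((-u)*a(5, 3))*J(m) = ((-1*2)*(2*3))*2 = -2*6*2 = -12*2 = -24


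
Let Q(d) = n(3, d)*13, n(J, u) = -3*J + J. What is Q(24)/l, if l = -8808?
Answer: 13/1468 ≈ 0.0088556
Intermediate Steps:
n(J, u) = -2*J
Q(d) = -78 (Q(d) = -2*3*13 = -6*13 = -78)
Q(24)/l = -78/(-8808) = -78*(-1/8808) = 13/1468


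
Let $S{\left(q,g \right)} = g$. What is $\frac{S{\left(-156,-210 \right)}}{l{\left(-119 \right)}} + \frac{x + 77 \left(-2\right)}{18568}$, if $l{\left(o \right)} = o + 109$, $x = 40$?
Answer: $\frac{194907}{9284} \approx 20.994$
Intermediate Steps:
$l{\left(o \right)} = 109 + o$
$\frac{S{\left(-156,-210 \right)}}{l{\left(-119 \right)}} + \frac{x + 77 \left(-2\right)}{18568} = - \frac{210}{109 - 119} + \frac{40 + 77 \left(-2\right)}{18568} = - \frac{210}{-10} + \left(40 - 154\right) \frac{1}{18568} = \left(-210\right) \left(- \frac{1}{10}\right) - \frac{57}{9284} = 21 - \frac{57}{9284} = \frac{194907}{9284}$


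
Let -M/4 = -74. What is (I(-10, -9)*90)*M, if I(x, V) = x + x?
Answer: -532800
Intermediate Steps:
I(x, V) = 2*x
M = 296 (M = -4*(-74) = 296)
(I(-10, -9)*90)*M = ((2*(-10))*90)*296 = -20*90*296 = -1800*296 = -532800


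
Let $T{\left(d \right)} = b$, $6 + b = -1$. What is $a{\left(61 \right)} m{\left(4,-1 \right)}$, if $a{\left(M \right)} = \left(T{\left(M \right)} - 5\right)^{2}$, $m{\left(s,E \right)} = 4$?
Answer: $576$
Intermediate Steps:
$b = -7$ ($b = -6 - 1 = -7$)
$T{\left(d \right)} = -7$
$a{\left(M \right)} = 144$ ($a{\left(M \right)} = \left(-7 - 5\right)^{2} = \left(-12\right)^{2} = 144$)
$a{\left(61 \right)} m{\left(4,-1 \right)} = 144 \cdot 4 = 576$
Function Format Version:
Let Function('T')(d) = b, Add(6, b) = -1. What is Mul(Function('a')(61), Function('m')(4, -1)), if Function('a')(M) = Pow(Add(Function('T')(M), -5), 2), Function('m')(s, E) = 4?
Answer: 576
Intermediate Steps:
b = -7 (b = Add(-6, -1) = -7)
Function('T')(d) = -7
Function('a')(M) = 144 (Function('a')(M) = Pow(Add(-7, -5), 2) = Pow(-12, 2) = 144)
Mul(Function('a')(61), Function('m')(4, -1)) = Mul(144, 4) = 576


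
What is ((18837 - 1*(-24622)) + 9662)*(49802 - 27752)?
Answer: 1171318050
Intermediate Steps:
((18837 - 1*(-24622)) + 9662)*(49802 - 27752) = ((18837 + 24622) + 9662)*22050 = (43459 + 9662)*22050 = 53121*22050 = 1171318050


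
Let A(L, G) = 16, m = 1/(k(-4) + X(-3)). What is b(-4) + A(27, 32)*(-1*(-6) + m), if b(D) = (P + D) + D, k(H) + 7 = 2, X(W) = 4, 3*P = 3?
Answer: 73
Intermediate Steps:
P = 1 (P = (⅓)*3 = 1)
k(H) = -5 (k(H) = -7 + 2 = -5)
m = -1 (m = 1/(-5 + 4) = 1/(-1) = -1)
b(D) = 1 + 2*D (b(D) = (1 + D) + D = 1 + 2*D)
b(-4) + A(27, 32)*(-1*(-6) + m) = (1 + 2*(-4)) + 16*(-1*(-6) - 1) = (1 - 8) + 16*(6 - 1) = -7 + 16*5 = -7 + 80 = 73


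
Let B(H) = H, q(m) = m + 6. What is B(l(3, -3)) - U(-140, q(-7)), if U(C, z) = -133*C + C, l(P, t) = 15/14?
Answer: -258705/14 ≈ -18479.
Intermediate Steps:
q(m) = 6 + m
l(P, t) = 15/14 (l(P, t) = 15*(1/14) = 15/14)
U(C, z) = -132*C
B(l(3, -3)) - U(-140, q(-7)) = 15/14 - (-132)*(-140) = 15/14 - 1*18480 = 15/14 - 18480 = -258705/14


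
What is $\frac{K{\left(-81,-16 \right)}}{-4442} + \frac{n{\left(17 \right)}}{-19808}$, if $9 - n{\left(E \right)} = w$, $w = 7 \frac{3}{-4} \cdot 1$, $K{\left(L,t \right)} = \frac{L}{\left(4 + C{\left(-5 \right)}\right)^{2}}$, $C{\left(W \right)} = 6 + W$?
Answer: $\frac{43971}{4399356800} \approx 9.9949 \cdot 10^{-6}$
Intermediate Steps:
$K{\left(L,t \right)} = \frac{L}{25}$ ($K{\left(L,t \right)} = \frac{L}{\left(4 + \left(6 - 5\right)\right)^{2}} = \frac{L}{\left(4 + 1\right)^{2}} = \frac{L}{5^{2}} = \frac{L}{25}$)
$w = - \frac{21}{4}$ ($w = 7 \cdot 3 \left(- \frac{1}{4}\right) 1 = 7 \left(- \frac{3}{4}\right) 1 = \left(- \frac{21}{4}\right) 1 = - \frac{21}{4} \approx -5.25$)
$n{\left(E \right)} = \frac{57}{4}$ ($n{\left(E \right)} = 9 - - \frac{21}{4} = 9 + \frac{21}{4} = \frac{57}{4}$)
$\frac{K{\left(-81,-16 \right)}}{-4442} + \frac{n{\left(17 \right)}}{-19808} = \frac{\frac{1}{25} \left(-81\right)}{-4442} + \frac{57}{4 \left(-19808\right)} = \left(- \frac{81}{25}\right) \left(- \frac{1}{4442}\right) + \frac{57}{4} \left(- \frac{1}{19808}\right) = \frac{81}{111050} - \frac{57}{79232} = \frac{43971}{4399356800}$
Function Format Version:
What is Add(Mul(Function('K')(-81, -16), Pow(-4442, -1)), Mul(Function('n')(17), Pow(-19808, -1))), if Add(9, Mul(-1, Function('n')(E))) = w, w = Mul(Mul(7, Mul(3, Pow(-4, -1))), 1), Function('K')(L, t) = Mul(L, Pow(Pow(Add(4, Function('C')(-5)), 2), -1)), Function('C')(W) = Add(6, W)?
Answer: Rational(43971, 4399356800) ≈ 9.9949e-6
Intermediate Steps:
Function('K')(L, t) = Mul(Rational(1, 25), L) (Function('K')(L, t) = Mul(L, Pow(Pow(Add(4, Add(6, -5)), 2), -1)) = Mul(L, Pow(Pow(Add(4, 1), 2), -1)) = Mul(L, Pow(Pow(5, 2), -1)) = Mul(L, Pow(25, -1)) = Mul(L, Rational(1, 25)) = Mul(Rational(1, 25), L))
w = Rational(-21, 4) (w = Mul(Mul(7, Mul(3, Rational(-1, 4))), 1) = Mul(Mul(7, Rational(-3, 4)), 1) = Mul(Rational(-21, 4), 1) = Rational(-21, 4) ≈ -5.2500)
Function('n')(E) = Rational(57, 4) (Function('n')(E) = Add(9, Mul(-1, Rational(-21, 4))) = Add(9, Rational(21, 4)) = Rational(57, 4))
Add(Mul(Function('K')(-81, -16), Pow(-4442, -1)), Mul(Function('n')(17), Pow(-19808, -1))) = Add(Mul(Mul(Rational(1, 25), -81), Pow(-4442, -1)), Mul(Rational(57, 4), Pow(-19808, -1))) = Add(Mul(Rational(-81, 25), Rational(-1, 4442)), Mul(Rational(57, 4), Rational(-1, 19808))) = Add(Rational(81, 111050), Rational(-57, 79232)) = Rational(43971, 4399356800)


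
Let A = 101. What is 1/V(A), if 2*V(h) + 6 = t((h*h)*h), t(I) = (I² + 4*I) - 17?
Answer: 1/530762135891 ≈ 1.8841e-12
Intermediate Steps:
t(I) = -17 + I² + 4*I
V(h) = -23/2 + h⁶/2 + 2*h³ (V(h) = -3 + (-17 + ((h*h)*h)² + 4*((h*h)*h))/2 = -3 + (-17 + (h²*h)² + 4*(h²*h))/2 = -3 + (-17 + (h³)² + 4*h³)/2 = -3 + (-17 + h⁶ + 4*h³)/2 = -3 + (-17/2 + h⁶/2 + 2*h³) = -23/2 + h⁶/2 + 2*h³)
1/V(A) = 1/(-23/2 + (½)*101⁶ + 2*101³) = 1/(-23/2 + (½)*1061520150601 + 2*1030301) = 1/(-23/2 + 1061520150601/2 + 2060602) = 1/530762135891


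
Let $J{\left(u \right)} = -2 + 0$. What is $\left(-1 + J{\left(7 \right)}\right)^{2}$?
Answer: $9$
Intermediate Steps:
$J{\left(u \right)} = -2$
$\left(-1 + J{\left(7 \right)}\right)^{2} = \left(-1 - 2\right)^{2} = \left(-3\right)^{2} = 9$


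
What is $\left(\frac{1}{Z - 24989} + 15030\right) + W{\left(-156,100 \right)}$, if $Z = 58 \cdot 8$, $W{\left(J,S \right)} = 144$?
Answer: $\frac{372142349}{24525} \approx 15174.0$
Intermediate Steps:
$Z = 464$
$\left(\frac{1}{Z - 24989} + 15030\right) + W{\left(-156,100 \right)} = \left(\frac{1}{464 - 24989} + 15030\right) + 144 = \left(\frac{1}{-24525} + 15030\right) + 144 = \left(- \frac{1}{24525} + 15030\right) + 144 = \frac{368610749}{24525} + 144 = \frac{372142349}{24525}$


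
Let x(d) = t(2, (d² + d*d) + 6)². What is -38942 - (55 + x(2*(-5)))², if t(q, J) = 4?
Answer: -43983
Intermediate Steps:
x(d) = 16 (x(d) = 4² = 16)
-38942 - (55 + x(2*(-5)))² = -38942 - (55 + 16)² = -38942 - 1*71² = -38942 - 1*5041 = -38942 - 5041 = -43983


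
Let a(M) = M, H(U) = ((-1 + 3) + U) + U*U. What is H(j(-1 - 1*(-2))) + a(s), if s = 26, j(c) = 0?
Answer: 28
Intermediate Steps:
H(U) = 2 + U + U² (H(U) = (2 + U) + U² = 2 + U + U²)
H(j(-1 - 1*(-2))) + a(s) = (2 + 0 + 0²) + 26 = (2 + 0 + 0) + 26 = 2 + 26 = 28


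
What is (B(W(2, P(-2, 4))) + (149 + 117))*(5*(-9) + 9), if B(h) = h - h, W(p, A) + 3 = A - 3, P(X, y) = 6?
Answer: -9576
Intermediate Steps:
W(p, A) = -6 + A (W(p, A) = -3 + (A - 3) = -3 + (-3 + A) = -6 + A)
B(h) = 0
(B(W(2, P(-2, 4))) + (149 + 117))*(5*(-9) + 9) = (0 + (149 + 117))*(5*(-9) + 9) = (0 + 266)*(-45 + 9) = 266*(-36) = -9576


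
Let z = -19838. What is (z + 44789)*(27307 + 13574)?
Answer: 1020021831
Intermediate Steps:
(z + 44789)*(27307 + 13574) = (-19838 + 44789)*(27307 + 13574) = 24951*40881 = 1020021831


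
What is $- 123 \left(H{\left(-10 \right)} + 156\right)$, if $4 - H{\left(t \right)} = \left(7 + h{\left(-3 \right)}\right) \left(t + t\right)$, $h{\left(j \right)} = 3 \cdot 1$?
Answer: $-44280$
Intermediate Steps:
$h{\left(j \right)} = 3$
$H{\left(t \right)} = 4 - 20 t$ ($H{\left(t \right)} = 4 - \left(7 + 3\right) \left(t + t\right) = 4 - 10 \cdot 2 t = 4 - 20 t$)
$- 123 \left(H{\left(-10 \right)} + 156\right) = - 123 \left(\left(4 - -200\right) + 156\right) = - 123 \left(\left(4 + 200\right) + 156\right) = - 123 \left(204 + 156\right) = \left(-123\right) 360 = -44280$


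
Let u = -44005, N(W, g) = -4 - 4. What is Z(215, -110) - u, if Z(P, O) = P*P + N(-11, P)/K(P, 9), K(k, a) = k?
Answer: 19399442/215 ≈ 90230.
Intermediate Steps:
N(W, g) = -8
Z(P, O) = P² - 8/P (Z(P, O) = P*P - 8/P = P² - 8/P)
Z(215, -110) - u = (-8 + 215³)/215 - 1*(-44005) = (-8 + 9938375)/215 + 44005 = (1/215)*9938367 + 44005 = 9938367/215 + 44005 = 19399442/215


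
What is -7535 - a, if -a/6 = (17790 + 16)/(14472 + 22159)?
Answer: -275907749/36631 ≈ -7532.1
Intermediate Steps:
a = -106836/36631 (a = -6*(17790 + 16)/(14472 + 22159) = -106836/36631 ≈ -2.9165)
-7535 - a = -7535 - 1*(-106836/36631) = -7535 + 106836/36631 = -275907749/36631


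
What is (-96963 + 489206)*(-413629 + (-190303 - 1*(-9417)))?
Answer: -233194347145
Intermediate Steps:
(-96963 + 489206)*(-413629 + (-190303 - 1*(-9417))) = 392243*(-413629 + (-190303 + 9417)) = 392243*(-413629 - 180886) = 392243*(-594515) = -233194347145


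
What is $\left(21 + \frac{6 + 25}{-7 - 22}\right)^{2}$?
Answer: $\frac{334084}{841} \approx 397.25$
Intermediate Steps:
$\left(21 + \frac{6 + 25}{-7 - 22}\right)^{2} = \left(21 + \frac{31}{-29}\right)^{2} = \left(21 + 31 \left(- \frac{1}{29}\right)\right)^{2} = \left(21 - \frac{31}{29}\right)^{2} = \left(\frac{578}{29}\right)^{2} = \frac{334084}{841}$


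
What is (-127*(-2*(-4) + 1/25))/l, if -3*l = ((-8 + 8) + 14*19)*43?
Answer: 76581/285950 ≈ 0.26781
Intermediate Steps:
l = -11438/3 (l = -((-8 + 8) + 14*19)*43/3 = -(0 + 266)*43/3 = -266*43/3 = -1/3*11438 = -11438/3 ≈ -3812.7)
(-127*(-2*(-4) + 1/25))/l = (-127*(-2*(-4) + 1/25))/(-11438/3) = -127*(8 + 1/25)*(-3/11438) = -127*201/25*(-3/11438) = -25527/25*(-3/11438) = 76581/285950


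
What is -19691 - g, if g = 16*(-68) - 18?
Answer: -18585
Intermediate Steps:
g = -1106 (g = -1088 - 18 = -1106)
-19691 - g = -19691 - 1*(-1106) = -19691 + 1106 = -18585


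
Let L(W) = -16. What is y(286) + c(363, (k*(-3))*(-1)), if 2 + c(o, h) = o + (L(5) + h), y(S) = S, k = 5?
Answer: 646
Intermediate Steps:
c(o, h) = -18 + h + o (c(o, h) = -2 + (o + (-16 + h)) = -2 + (-16 + h + o) = -18 + h + o)
y(286) + c(363, (k*(-3))*(-1)) = 286 + (-18 + (5*(-3))*(-1) + 363) = 286 + (-18 - 15*(-1) + 363) = 286 + (-18 + 15 + 363) = 286 + 360 = 646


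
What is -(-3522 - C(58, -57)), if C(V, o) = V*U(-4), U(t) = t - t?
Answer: 3522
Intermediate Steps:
U(t) = 0
C(V, o) = 0 (C(V, o) = V*0 = 0)
-(-3522 - C(58, -57)) = -(-3522 - 1*0) = -(-3522 + 0) = -1*(-3522) = 3522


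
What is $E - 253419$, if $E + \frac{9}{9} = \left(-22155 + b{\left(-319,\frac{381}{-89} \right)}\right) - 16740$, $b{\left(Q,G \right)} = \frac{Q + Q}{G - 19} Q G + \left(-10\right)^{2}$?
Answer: $- \frac{263963799}{1036} \approx -2.5479 \cdot 10^{5}$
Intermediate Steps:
$b{\left(Q,G \right)} = 100 + \frac{2 G Q^{2}}{-19 + G}$ ($b{\left(Q,G \right)} = \frac{2 Q}{-19 + G} Q G + 100 = \frac{2 Q^{2}}{-19 + G} G + 100 = \frac{2 G Q^{2}}{-19 + G} + 100 = 100 + \frac{2 G Q^{2}}{-19 + G}$)
$E = - \frac{1421715}{1036}$ ($E = -1 - \left(38895 - \frac{2 \left(-950 + 50 \frac{381}{-89} + \frac{381}{-89} \left(-319\right)^{2}\right)}{-19 + \frac{381}{-89}}\right) = -1 - \left(38895 - \frac{2 \left(-950 + 50 \cdot 381 \left(- \frac{1}{89}\right) + 381 \left(- \frac{1}{89}\right) 101761\right)}{-19 + 381 \left(- \frac{1}{89}\right)}\right) = -1 - \left(38895 - \frac{2 \left(-950 + 50 \left(- \frac{381}{89}\right) - \frac{38770941}{89}\right)}{-19 - \frac{381}{89}}\right) = -1 - \left(38895 - \frac{2 \left(-950 - \frac{19050}{89} - \frac{38770941}{89}\right)}{- \frac{2072}{89}}\right) = -1 - \left(38895 - \frac{38874541}{1036}\right) = -1 + \left(\left(-22155 + \frac{38874541}{1036}\right) - 16740\right) = -1 + \left(\frac{15921961}{1036} - 16740\right) = -1 - \frac{1420679}{1036} = - \frac{1421715}{1036} \approx -1372.3$)
$E - 253419 = - \frac{1421715}{1036} - 253419 = - \frac{263963799}{1036}$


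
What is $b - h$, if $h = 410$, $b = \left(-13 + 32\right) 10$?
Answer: $-220$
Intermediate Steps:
$b = 190$ ($b = 19 \cdot 10 = 190$)
$b - h = 190 - 410 = -220$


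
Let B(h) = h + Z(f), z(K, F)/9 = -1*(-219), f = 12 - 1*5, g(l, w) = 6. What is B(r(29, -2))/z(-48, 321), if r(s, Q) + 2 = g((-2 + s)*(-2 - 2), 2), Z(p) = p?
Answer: 11/1971 ≈ 0.0055809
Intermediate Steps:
f = 7 (f = 12 - 5 = 7)
r(s, Q) = 4 (r(s, Q) = -2 + 6 = 4)
z(K, F) = 1971 (z(K, F) = 9*(-1*(-219)) = 9*219 = 1971)
B(h) = 7 + h (B(h) = h + 7 = 7 + h)
B(r(29, -2))/z(-48, 321) = (7 + 4)/1971 = 11*(1/1971) = 11/1971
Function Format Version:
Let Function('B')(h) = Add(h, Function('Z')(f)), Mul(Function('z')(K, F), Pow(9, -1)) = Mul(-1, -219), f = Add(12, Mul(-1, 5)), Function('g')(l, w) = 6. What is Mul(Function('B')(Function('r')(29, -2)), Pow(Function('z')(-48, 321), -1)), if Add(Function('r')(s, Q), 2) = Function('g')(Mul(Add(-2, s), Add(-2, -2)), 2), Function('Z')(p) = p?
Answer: Rational(11, 1971) ≈ 0.0055809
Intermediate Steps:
f = 7 (f = Add(12, -5) = 7)
Function('r')(s, Q) = 4 (Function('r')(s, Q) = Add(-2, 6) = 4)
Function('z')(K, F) = 1971 (Function('z')(K, F) = Mul(9, Mul(-1, -219)) = Mul(9, 219) = 1971)
Function('B')(h) = Add(7, h) (Function('B')(h) = Add(h, 7) = Add(7, h))
Mul(Function('B')(Function('r')(29, -2)), Pow(Function('z')(-48, 321), -1)) = Mul(Add(7, 4), Pow(1971, -1)) = Mul(11, Rational(1, 1971)) = Rational(11, 1971)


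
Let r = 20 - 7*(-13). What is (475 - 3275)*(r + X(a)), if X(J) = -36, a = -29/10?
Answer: -210000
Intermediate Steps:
a = -29/10 (a = -29*⅒ = -29/10 ≈ -2.9000)
r = 111 (r = 20 + 91 = 111)
(475 - 3275)*(r + X(a)) = (475 - 3275)*(111 - 36) = -2800*75 = -210000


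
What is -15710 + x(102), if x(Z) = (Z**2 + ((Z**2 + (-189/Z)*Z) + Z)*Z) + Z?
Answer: 1047130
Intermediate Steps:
x(Z) = Z + Z**2 + Z*(-189 + Z + Z**2) (x(Z) = (Z**2 + ((Z**2 - 189) + Z)*Z) + Z = (Z**2 + ((-189 + Z**2) + Z)*Z) + Z = (Z**2 + (-189 + Z + Z**2)*Z) + Z = (Z**2 + Z*(-189 + Z + Z**2)) + Z = Z + Z**2 + Z*(-189 + Z + Z**2))
-15710 + x(102) = -15710 + 102*(-188 + 102**2 + 2*102) = -15710 + 102*(-188 + 10404 + 204) = -15710 + 102*10420 = -15710 + 1062840 = 1047130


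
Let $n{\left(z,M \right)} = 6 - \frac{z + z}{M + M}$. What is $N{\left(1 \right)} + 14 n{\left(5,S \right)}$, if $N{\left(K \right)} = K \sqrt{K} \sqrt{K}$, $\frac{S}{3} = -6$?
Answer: $\frac{800}{9} \approx 88.889$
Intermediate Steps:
$S = -18$ ($S = 3 \left(-6\right) = -18$)
$n{\left(z,M \right)} = 6 - \frac{z}{M}$ ($n{\left(z,M \right)} = 6 - \frac{2 z}{2 M} = 6 - 2 z \frac{1}{2 M} = 6 - \frac{z}{M}$)
$N{\left(K \right)} = K^{2}$ ($N{\left(K \right)} = K^{\frac{3}{2}} \sqrt{K} = K^{2}$)
$N{\left(1 \right)} + 14 n{\left(5,S \right)} = 1^{2} + 14 \left(6 - \frac{5}{-18}\right) = 1 + 14 \left(6 - 5 \left(- \frac{1}{18}\right)\right) = 1 + 14 \left(6 + \frac{5}{18}\right) = 1 + 14 \cdot \frac{113}{18} = 1 + \frac{791}{9} = \frac{800}{9}$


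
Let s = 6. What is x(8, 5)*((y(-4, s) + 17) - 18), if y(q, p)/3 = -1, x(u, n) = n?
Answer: -20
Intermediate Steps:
y(q, p) = -3 (y(q, p) = 3*(-1) = -3)
x(8, 5)*((y(-4, s) + 17) - 18) = 5*((-3 + 17) - 18) = 5*(14 - 18) = 5*(-4) = -20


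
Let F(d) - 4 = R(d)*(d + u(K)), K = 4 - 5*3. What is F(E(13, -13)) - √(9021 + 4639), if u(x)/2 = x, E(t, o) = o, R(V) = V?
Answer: 459 - 2*√3415 ≈ 342.12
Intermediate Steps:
K = -11 (K = 4 - 15 = -11)
u(x) = 2*x
F(d) = 4 + d*(-22 + d) (F(d) = 4 + d*(d + 2*(-11)) = 4 + d*(d - 22) = 4 + d*(-22 + d))
F(E(13, -13)) - √(9021 + 4639) = (4 + (-13)² - 22*(-13)) - √(9021 + 4639) = (4 + 169 + 286) - √13660 = 459 - 2*√3415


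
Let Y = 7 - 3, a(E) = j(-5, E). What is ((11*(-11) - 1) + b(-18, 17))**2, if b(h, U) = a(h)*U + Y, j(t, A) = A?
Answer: 179776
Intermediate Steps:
a(E) = E
Y = 4
b(h, U) = 4 + U*h (b(h, U) = h*U + 4 = U*h + 4 = 4 + U*h)
((11*(-11) - 1) + b(-18, 17))**2 = ((11*(-11) - 1) + (4 + 17*(-18)))**2 = ((-121 - 1) + (4 - 306))**2 = (-122 - 302)**2 = (-424)**2 = 179776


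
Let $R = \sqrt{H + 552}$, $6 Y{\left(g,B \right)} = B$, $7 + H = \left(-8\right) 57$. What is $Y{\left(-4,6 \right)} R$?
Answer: $\sqrt{89} \approx 9.434$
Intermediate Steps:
$H = -463$ ($H = -7 - 456 = -463$)
$Y{\left(g,B \right)} = \frac{B}{6}$
$R = \sqrt{89}$ ($R = \sqrt{-463 + 552} = \sqrt{89} \approx 9.434$)
$Y{\left(-4,6 \right)} R = \frac{1}{6} \cdot 6 \sqrt{89} = 1 \sqrt{89} = \sqrt{89}$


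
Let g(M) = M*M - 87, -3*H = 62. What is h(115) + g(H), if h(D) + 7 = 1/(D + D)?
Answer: 689549/2070 ≈ 333.12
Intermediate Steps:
H = -62/3 (H = -1/3*62 = -62/3 ≈ -20.667)
h(D) = -7 + 1/(2*D) (h(D) = -7 + 1/(D + D) = -7 + 1/(2*D))
g(M) = -87 + M**2 (g(M) = M**2 - 87 = -87 + M**2)
h(115) + g(H) = (-7 + (1/2)/115) + (-87 + (-62/3)**2) = (-7 + (1/2)*(1/115)) + (-87 + 3844/9) = (-7 + 1/230) + 3061/9 = -1609/230 + 3061/9 = 689549/2070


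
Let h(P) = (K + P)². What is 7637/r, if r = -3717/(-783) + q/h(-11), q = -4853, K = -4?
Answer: -49831425/109762 ≈ -454.00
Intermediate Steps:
h(P) = (-4 + P)²
r = -109762/6525 (r = -3717/(-783) - 4853/(-4 - 11)² = -3717*(-1/783) - 4853/((-15)²) = 413/87 - 4853/225 = -109762/6525 ≈ -16.822)
7637/r = 7637/(-109762/6525) = 7637*(-6525/109762) = -49831425/109762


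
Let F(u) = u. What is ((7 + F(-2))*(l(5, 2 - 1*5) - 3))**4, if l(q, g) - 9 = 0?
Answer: 810000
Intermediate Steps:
l(q, g) = 9 (l(q, g) = 9 + 0 = 9)
((7 + F(-2))*(l(5, 2 - 1*5) - 3))**4 = ((7 - 2)*(9 - 3))**4 = (5*6)**4 = 30**4 = 810000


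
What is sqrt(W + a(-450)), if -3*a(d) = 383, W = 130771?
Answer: sqrt(1175790)/3 ≈ 361.45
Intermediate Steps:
a(d) = -383/3 (a(d) = -1/3*383 = -383/3)
sqrt(W + a(-450)) = sqrt(130771 - 383/3) = sqrt(391930/3) = sqrt(1175790)/3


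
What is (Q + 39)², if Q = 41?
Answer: 6400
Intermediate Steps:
(Q + 39)² = (41 + 39)² = 80² = 6400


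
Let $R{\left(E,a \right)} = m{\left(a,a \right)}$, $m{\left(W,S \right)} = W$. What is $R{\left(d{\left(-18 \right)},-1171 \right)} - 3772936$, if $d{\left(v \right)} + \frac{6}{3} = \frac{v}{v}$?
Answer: $-3774107$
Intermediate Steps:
$d{\left(v \right)} = -1$ ($d{\left(v \right)} = -2 + \frac{v}{v} = -2 + 1 = -1$)
$R{\left(E,a \right)} = a$
$R{\left(d{\left(-18 \right)},-1171 \right)} - 3772936 = -1171 - 3772936 = -3774107$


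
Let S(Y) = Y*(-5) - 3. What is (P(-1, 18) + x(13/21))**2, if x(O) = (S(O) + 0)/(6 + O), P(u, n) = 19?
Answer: 6315169/19321 ≈ 326.85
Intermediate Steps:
S(Y) = -3 - 5*Y (S(Y) = -5*Y - 3 = -3 - 5*Y)
x(O) = (-3 - 5*O)/(6 + O) (x(O) = ((-3 - 5*O) + 0)/(6 + O) = (-3 - 5*O)/(6 + O))
(P(-1, 18) + x(13/21))**2 = (19 + (-3 - 65/21)/(6 + 13/21))**2 = (19 + (-3 - 65/21)/(6 + 13*(1/21)))**2 = (19 + (-3 - 5*13/21)/(6 + 13/21))**2 = (19 + (-3 - 65/21)/(139/21))**2 = (19 + (21/139)*(-128/21))**2 = (19 - 128/139)**2 = (2513/139)**2 = 6315169/19321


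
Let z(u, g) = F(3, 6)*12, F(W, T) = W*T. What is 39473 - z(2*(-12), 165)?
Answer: 39257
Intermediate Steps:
F(W, T) = T*W
z(u, g) = 216 (z(u, g) = (6*3)*12 = 18*12 = 216)
39473 - z(2*(-12), 165) = 39473 - 1*216 = 39473 - 216 = 39257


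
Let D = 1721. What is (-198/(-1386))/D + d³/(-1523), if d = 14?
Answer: -33055445/18347581 ≈ -1.8016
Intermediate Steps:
(-198/(-1386))/D + d³/(-1523) = -198/(-1386)/1721 + 14³/(-1523) = -198*(-1/1386)*(1/1721) + 2744*(-1/1523) = (⅐)*(1/1721) - 2744/1523 = 1/12047 - 2744/1523 = -33055445/18347581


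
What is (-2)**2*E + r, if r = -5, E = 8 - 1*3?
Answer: 15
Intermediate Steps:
E = 5 (E = 8 - 3 = 5)
(-2)**2*E + r = (-2)**2*5 - 5 = 4*5 - 5 = 20 - 5 = 15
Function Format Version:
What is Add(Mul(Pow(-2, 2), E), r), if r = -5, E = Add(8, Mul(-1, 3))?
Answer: 15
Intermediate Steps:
E = 5 (E = Add(8, -3) = 5)
Add(Mul(Pow(-2, 2), E), r) = Add(Mul(Pow(-2, 2), 5), -5) = Add(Mul(4, 5), -5) = Add(20, -5) = 15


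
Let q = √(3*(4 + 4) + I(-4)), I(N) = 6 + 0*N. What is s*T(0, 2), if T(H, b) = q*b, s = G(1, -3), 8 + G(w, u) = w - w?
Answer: -16*√30 ≈ -87.636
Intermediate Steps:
G(w, u) = -8 (G(w, u) = -8 + (w - w) = -8 + 0 = -8)
I(N) = 6 (I(N) = 6 + 0 = 6)
s = -8
q = √30 (q = √(3*(4 + 4) + 6) = √(3*8 + 6) = √(24 + 6) = √30 ≈ 5.4772)
T(H, b) = b*√30 (T(H, b) = √30*b = b*√30)
s*T(0, 2) = -16*√30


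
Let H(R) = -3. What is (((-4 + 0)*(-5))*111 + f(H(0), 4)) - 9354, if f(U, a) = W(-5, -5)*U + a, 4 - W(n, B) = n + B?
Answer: -7172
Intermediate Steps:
W(n, B) = 4 - B - n (W(n, B) = 4 - (n + B) = 4 - (B + n) = 4 + (-B - n) = 4 - B - n)
f(U, a) = a + 14*U (f(U, a) = (4 - 1*(-5) - 1*(-5))*U + a = (4 + 5 + 5)*U + a = 14*U + a = a + 14*U)
(((-4 + 0)*(-5))*111 + f(H(0), 4)) - 9354 = (((-4 + 0)*(-5))*111 + (4 + 14*(-3))) - 9354 = (-4*(-5)*111 + (4 - 42)) - 9354 = (20*111 - 38) - 9354 = (2220 - 38) - 9354 = 2182 - 9354 = -7172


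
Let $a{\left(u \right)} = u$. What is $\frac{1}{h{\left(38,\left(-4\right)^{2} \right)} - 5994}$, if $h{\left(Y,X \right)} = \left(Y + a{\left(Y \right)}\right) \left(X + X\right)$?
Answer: $- \frac{1}{3562} \approx -0.00028074$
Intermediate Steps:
$h{\left(Y,X \right)} = 4 X Y$ ($h{\left(Y,X \right)} = \left(Y + Y\right) \left(X + X\right) = 2 Y 2 X = 4 X Y$)
$\frac{1}{h{\left(38,\left(-4\right)^{2} \right)} - 5994} = \frac{1}{4 \left(-4\right)^{2} \cdot 38 - 5994} = \frac{1}{4 \cdot 16 \cdot 38 - 5994} = \frac{1}{2432 - 5994} = \frac{1}{-3562} = - \frac{1}{3562}$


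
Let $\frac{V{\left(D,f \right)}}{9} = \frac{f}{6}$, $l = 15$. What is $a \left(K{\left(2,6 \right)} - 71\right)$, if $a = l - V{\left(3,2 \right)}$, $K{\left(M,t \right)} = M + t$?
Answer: $-756$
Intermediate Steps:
$V{\left(D,f \right)} = \frac{3 f}{2}$ ($V{\left(D,f \right)} = 9 \frac{f}{6} = \frac{3 f}{2}$)
$a = 12$ ($a = 15 - \frac{3}{2} \cdot 2 = 15 - 3 = 12$)
$a \left(K{\left(2,6 \right)} - 71\right) = 12 \left(\left(2 + 6\right) - 71\right) = 12 \left(8 - 71\right) = 12 \left(-63\right) = -756$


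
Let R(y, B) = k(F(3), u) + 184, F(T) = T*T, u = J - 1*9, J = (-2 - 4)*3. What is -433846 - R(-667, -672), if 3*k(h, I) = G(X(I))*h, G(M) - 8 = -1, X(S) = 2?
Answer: -434051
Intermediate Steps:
J = -18 (J = -6*3 = -18)
G(M) = 7 (G(M) = 8 - 1 = 7)
u = -27 (u = -18 - 1*9 = -18 - 9 = -27)
F(T) = T**2
k(h, I) = 7*h/3 (k(h, I) = (7*h)/3 = 7*h/3)
R(y, B) = 205 (R(y, B) = (7/3)*3**2 + 184 = (7/3)*9 + 184 = 21 + 184 = 205)
-433846 - R(-667, -672) = -433846 - 1*205 = -433846 - 205 = -434051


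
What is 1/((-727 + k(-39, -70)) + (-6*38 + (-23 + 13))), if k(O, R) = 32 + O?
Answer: -1/972 ≈ -0.0010288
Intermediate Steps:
1/((-727 + k(-39, -70)) + (-6*38 + (-23 + 13))) = 1/((-727 + (32 - 39)) + (-6*38 + (-23 + 13))) = 1/((-727 - 7) + (-228 - 10)) = 1/(-734 - 238) = 1/(-972) = -1/972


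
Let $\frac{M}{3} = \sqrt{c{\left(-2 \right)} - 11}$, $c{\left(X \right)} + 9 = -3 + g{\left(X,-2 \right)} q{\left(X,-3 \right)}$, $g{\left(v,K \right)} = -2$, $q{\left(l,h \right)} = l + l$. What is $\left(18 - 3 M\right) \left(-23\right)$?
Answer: $-414 + 207 i \sqrt{15} \approx -414.0 + 801.71 i$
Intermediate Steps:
$q{\left(l,h \right)} = 2 l$
$c{\left(X \right)} = -12 - 4 X$ ($c{\left(X \right)} = -9 - \left(3 + 2 \cdot 2 X\right) = -9 - \left(3 + 4 X\right) = -12 - 4 X$)
$M = 3 i \sqrt{15}$ ($M = 3 \sqrt{\left(-12 - -8\right) - 11} = 3 \sqrt{\left(-12 + 8\right) - 11} = 3 \sqrt{-4 - 11} = 3 \sqrt{-15} = 3 i \sqrt{15} \approx 11.619 i$)
$\left(18 - 3 M\right) \left(-23\right) = \left(18 - 3 \cdot 3 i \sqrt{15}\right) \left(-23\right) = \left(18 - 9 i \sqrt{15}\right) \left(-23\right) = -414 + 207 i \sqrt{15}$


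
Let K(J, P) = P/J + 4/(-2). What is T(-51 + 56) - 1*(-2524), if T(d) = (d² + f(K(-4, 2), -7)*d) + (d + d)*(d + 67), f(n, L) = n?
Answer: 6513/2 ≈ 3256.5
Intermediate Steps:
K(J, P) = -2 + P/J (K(J, P) = P/J + 4*(-½) = P/J - 2 = -2 + P/J)
T(d) = d² - 5*d/2 + 2*d*(67 + d) (T(d) = (d² + (-2 + 2/(-4))*d) + (d + d)*(d + 67) = (d² + (-2 + 2*(-¼))*d) + (2*d)*(67 + d) = (d² + (-2 - ½)*d) + 2*d*(67 + d) = (d² - 5*d/2) + 2*d*(67 + d) = d² - 5*d/2 + 2*d*(67 + d))
T(-51 + 56) - 1*(-2524) = (-51 + 56)*(263 + 6*(-51 + 56))/2 - 1*(-2524) = (½)*5*(263 + 6*5) + 2524 = (½)*5*(263 + 30) + 2524 = (½)*5*293 + 2524 = 1465/2 + 2524 = 6513/2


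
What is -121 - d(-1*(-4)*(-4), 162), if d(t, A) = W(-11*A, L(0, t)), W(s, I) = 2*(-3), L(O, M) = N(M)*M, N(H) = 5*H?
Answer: -115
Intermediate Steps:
L(O, M) = 5*M² (L(O, M) = (5*M)*M = 5*M²)
W(s, I) = -6
d(t, A) = -6
-121 - d(-1*(-4)*(-4), 162) = -121 - 1*(-6) = -121 + 6 = -115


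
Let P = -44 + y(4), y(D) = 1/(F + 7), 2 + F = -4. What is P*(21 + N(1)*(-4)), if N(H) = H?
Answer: -731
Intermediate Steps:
F = -6 (F = -2 - 4 = -6)
y(D) = 1 (y(D) = 1/(-6 + 7) = 1/1 = 1)
P = -43 (P = -44 + 1 = -43)
P*(21 + N(1)*(-4)) = -43*(21 + 1*(-4)) = -43*(21 - 4) = -43*17 = -731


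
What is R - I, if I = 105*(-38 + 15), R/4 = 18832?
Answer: 77743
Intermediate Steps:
R = 75328 (R = 4*18832 = 75328)
I = -2415 (I = 105*(-23) = -2415)
R - I = 75328 - 1*(-2415) = 75328 + 2415 = 77743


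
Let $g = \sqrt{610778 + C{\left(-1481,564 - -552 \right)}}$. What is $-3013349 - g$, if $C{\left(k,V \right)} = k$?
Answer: $-3013349 - \sqrt{609297} \approx -3.0141 \cdot 10^{6}$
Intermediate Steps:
$g = \sqrt{609297}$ ($g = \sqrt{610778 - 1481} = \sqrt{609297} \approx 780.58$)
$-3013349 - g = -3013349 - \sqrt{609297}$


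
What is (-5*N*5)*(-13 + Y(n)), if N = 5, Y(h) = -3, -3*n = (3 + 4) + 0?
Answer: 2000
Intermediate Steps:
n = -7/3 (n = -((3 + 4) + 0)/3 = -(7 + 0)/3 = -1/3*7 = -7/3 ≈ -2.3333)
(-5*N*5)*(-13 + Y(n)) = (-5*5*5)*(-13 - 3) = -25*5*(-16) = -125*(-16) = 2000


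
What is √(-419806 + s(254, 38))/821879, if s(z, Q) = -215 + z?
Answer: I*√419767/821879 ≈ 0.00078831*I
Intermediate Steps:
√(-419806 + s(254, 38))/821879 = √(-419806 + (-215 + 254))/821879 = √(-419806 + 39)*(1/821879) = √(-419767)*(1/821879) = (I*√419767)*(1/821879) = I*√419767/821879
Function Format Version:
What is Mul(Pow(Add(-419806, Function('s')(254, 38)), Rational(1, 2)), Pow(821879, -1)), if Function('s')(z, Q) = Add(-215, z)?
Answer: Mul(Rational(1, 821879), I, Pow(419767, Rational(1, 2))) ≈ Mul(0.00078831, I)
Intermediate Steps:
Mul(Pow(Add(-419806, Function('s')(254, 38)), Rational(1, 2)), Pow(821879, -1)) = Mul(Pow(Add(-419806, Add(-215, 254)), Rational(1, 2)), Pow(821879, -1)) = Mul(Pow(Add(-419806, 39), Rational(1, 2)), Rational(1, 821879)) = Mul(Pow(-419767, Rational(1, 2)), Rational(1, 821879)) = Mul(Mul(I, Pow(419767, Rational(1, 2))), Rational(1, 821879)) = Mul(Rational(1, 821879), I, Pow(419767, Rational(1, 2)))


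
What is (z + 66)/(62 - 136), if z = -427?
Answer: 361/74 ≈ 4.8784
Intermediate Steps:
(z + 66)/(62 - 136) = (-427 + 66)/(62 - 136) = -361/(-74) = -361*(-1/74) = 361/74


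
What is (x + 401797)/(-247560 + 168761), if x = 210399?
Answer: -612196/78799 ≈ -7.7691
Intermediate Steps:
(x + 401797)/(-247560 + 168761) = (210399 + 401797)/(-247560 + 168761) = 612196/(-78799) = 612196*(-1/78799) = -612196/78799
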